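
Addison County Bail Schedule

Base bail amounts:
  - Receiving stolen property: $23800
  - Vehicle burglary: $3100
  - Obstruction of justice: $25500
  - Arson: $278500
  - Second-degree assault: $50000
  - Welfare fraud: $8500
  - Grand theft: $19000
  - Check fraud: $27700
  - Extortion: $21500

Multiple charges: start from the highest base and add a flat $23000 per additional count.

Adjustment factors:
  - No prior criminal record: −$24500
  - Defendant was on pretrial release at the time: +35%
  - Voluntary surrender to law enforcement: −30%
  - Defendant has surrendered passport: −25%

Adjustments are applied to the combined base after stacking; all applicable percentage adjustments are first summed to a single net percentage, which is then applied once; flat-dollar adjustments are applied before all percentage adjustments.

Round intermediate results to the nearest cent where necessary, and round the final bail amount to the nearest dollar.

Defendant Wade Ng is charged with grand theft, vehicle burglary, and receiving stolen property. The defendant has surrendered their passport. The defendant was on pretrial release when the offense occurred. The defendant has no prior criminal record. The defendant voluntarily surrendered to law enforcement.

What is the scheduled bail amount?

$36240

Base amounts from the schedule: grand theft $19000; vehicle burglary $3100; receiving stolen property $23800.
Stacking rule: highest base plus $23000 per additional charge. Highest is receiving stolen property at $23800; 2 additional charges → +$46000. Combined base = $69800.
No prior criminal record (−$24500 flat): $69800 − $24500 = $45300.
Net percentage adjustment: +35% −30% −25% = −20%. $45300 × 0.8 = $36240.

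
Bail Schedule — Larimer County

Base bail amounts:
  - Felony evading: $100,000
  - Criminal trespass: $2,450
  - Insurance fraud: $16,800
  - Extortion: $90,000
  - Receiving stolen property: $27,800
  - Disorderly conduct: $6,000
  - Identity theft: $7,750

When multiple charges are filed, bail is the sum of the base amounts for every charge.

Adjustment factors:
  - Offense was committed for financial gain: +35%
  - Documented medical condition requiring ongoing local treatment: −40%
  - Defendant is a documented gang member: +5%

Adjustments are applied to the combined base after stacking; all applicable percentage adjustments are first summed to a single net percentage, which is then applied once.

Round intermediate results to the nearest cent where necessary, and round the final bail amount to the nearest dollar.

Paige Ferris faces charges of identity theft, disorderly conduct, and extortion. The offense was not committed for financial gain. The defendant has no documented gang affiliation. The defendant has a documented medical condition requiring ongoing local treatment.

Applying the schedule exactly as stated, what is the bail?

$62,250

Base amounts from the schedule: identity theft $7,750; disorderly conduct $6,000; extortion $90,000.
Stacking rule: sum of all bases. $7,750 + $6,000 + $90,000 = $103,750.
Documented medical condition requiring ongoing local treatment (−40%): $103,750 × 0.6 = $62,250.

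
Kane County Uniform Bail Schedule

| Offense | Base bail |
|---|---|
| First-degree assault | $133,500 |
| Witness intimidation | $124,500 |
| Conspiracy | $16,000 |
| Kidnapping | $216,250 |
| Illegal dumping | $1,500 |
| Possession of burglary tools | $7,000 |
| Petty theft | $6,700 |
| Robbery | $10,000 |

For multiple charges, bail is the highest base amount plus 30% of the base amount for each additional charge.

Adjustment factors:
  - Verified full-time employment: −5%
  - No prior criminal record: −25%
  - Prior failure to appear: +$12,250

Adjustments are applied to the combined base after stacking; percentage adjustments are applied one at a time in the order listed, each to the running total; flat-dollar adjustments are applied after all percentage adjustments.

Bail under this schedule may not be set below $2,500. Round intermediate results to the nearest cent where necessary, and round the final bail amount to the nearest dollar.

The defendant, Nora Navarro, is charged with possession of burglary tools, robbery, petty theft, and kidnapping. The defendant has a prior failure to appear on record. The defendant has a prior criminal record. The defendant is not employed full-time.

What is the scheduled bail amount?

Base amounts from the schedule: possession of burglary tools $7,000; robbery $10,000; petty theft $6,700; kidnapping $216,250.
Stacking rule: highest base plus 30% of each additional charge. Highest is kidnapping at $216,250. Additional: $7,000 × 30% = $2,100; $10,000 × 30% = $3,000; $6,700 × 30% = $2,010. Combined base = $216,250 + $7,110 = $223,360.
Prior failure to appear (+$12,250 flat): $223,360 + $12,250 = $235,610.
$235,610 is at or above the $2,500 minimum.

$235,610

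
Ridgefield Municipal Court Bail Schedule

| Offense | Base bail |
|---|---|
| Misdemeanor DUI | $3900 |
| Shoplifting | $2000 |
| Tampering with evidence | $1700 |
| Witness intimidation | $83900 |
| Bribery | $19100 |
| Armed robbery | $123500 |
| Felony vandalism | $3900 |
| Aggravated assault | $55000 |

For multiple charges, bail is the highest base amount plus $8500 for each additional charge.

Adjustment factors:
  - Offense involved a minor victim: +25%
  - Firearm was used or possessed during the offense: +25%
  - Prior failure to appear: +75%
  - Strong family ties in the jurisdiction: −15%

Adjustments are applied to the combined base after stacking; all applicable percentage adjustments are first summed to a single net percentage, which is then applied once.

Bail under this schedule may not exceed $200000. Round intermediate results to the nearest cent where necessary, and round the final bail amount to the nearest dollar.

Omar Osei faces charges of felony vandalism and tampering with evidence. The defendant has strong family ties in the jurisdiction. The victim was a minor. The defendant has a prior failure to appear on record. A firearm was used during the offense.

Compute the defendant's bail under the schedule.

Base amounts from the schedule: felony vandalism $3900; tampering with evidence $1700.
Stacking rule: highest base plus $8500 per additional charge. Highest is felony vandalism at $3900; 1 additional charge → +$8500. Combined base = $12400.
Net percentage adjustment: +25% +25% +75% −15% = +110%. $12400 × 2.1 = $26040.
$26040 is within the $200000 maximum.

$26040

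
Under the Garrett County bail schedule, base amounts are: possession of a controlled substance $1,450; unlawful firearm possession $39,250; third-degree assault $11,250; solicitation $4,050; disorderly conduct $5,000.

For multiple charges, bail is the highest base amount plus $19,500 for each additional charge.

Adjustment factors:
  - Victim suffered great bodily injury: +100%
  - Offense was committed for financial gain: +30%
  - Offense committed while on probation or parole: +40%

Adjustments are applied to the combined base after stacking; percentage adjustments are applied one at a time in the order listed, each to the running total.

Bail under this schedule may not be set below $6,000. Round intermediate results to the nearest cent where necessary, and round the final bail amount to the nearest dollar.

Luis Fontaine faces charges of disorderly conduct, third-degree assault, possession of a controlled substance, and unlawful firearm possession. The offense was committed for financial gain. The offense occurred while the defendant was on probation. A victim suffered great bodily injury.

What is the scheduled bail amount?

$355,810

Base amounts from the schedule: disorderly conduct $5,000; third-degree assault $11,250; possession of a controlled substance $1,450; unlawful firearm possession $39,250.
Stacking rule: highest base plus $19,500 per additional charge. Highest is unlawful firearm possession at $39,250; 3 additional charges → +$58,500. Combined base = $97,750.
Victim suffered great bodily injury (+100%): $97,750 × 2 = $195,500.
Offense was committed for financial gain (+30%): $195,500 × 1.3 = $254,150.
Offense committed while on probation or parole (+40%): $254,150 × 1.4 = $355,810.
$355,810 is at or above the $6,000 minimum.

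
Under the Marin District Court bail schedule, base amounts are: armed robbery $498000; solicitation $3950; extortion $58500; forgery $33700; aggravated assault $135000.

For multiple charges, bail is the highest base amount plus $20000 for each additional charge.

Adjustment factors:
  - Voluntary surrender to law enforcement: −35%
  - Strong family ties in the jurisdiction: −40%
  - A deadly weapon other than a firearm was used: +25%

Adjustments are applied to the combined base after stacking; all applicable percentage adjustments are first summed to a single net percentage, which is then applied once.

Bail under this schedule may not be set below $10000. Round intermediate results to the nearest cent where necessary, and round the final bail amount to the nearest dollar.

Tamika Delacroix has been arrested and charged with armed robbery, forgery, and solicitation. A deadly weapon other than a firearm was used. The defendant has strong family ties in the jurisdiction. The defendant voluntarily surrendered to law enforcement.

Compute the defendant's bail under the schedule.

$269000

Base amounts from the schedule: armed robbery $498000; forgery $33700; solicitation $3950.
Stacking rule: highest base plus $20000 per additional charge. Highest is armed robbery at $498000; 2 additional charges → +$40000. Combined base = $538000.
Net percentage adjustment: −35% −40% +25% = −50%. $538000 × 0.5 = $269000.
$269000 is at or above the $10000 minimum.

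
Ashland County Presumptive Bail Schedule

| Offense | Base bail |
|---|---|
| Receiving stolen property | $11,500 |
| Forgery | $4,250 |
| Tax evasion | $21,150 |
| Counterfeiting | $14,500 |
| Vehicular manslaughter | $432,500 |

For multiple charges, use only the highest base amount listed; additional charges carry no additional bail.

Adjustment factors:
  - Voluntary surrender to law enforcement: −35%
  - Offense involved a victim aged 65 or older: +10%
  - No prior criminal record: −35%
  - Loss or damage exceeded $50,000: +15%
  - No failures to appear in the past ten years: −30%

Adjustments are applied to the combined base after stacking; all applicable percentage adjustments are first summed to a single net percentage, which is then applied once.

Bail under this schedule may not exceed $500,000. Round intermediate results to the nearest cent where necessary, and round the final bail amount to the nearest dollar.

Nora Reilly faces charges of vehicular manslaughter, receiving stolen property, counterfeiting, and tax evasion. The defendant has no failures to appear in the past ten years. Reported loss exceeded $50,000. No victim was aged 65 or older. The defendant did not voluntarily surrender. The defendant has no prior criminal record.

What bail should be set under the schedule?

$216,250

Base amounts from the schedule: vehicular manslaughter $432,500; receiving stolen property $11,500; counterfeiting $14,500; tax evasion $21,150.
Stacking rule: use the highest base only. Highest is vehicular manslaughter at $432,500. Combined base = $432,500.
Net percentage adjustment: −35% +15% −30% = −50%. $432,500 × 0.5 = $216,250.
$216,250 is within the $500,000 maximum.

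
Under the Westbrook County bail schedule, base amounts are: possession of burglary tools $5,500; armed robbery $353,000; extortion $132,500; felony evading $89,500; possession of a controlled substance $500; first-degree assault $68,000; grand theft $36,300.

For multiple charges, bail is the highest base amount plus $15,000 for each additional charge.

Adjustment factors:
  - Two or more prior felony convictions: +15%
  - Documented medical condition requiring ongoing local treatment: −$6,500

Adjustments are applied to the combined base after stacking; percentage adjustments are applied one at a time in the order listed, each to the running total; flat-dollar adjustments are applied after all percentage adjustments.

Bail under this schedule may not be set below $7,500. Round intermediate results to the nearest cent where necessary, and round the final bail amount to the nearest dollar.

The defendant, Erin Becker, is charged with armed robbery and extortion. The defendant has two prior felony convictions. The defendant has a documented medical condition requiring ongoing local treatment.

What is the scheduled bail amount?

$416,700

Base amounts from the schedule: armed robbery $353,000; extortion $132,500.
Stacking rule: highest base plus $15,000 per additional charge. Highest is armed robbery at $353,000; 1 additional charge → +$15,000. Combined base = $368,000.
Two or more prior felony convictions (+15%): $368,000 × 1.15 = $423,200.
Documented medical condition requiring ongoing local treatment (−$6,500 flat): $423,200 − $6,500 = $416,700.
$416,700 is at or above the $7,500 minimum.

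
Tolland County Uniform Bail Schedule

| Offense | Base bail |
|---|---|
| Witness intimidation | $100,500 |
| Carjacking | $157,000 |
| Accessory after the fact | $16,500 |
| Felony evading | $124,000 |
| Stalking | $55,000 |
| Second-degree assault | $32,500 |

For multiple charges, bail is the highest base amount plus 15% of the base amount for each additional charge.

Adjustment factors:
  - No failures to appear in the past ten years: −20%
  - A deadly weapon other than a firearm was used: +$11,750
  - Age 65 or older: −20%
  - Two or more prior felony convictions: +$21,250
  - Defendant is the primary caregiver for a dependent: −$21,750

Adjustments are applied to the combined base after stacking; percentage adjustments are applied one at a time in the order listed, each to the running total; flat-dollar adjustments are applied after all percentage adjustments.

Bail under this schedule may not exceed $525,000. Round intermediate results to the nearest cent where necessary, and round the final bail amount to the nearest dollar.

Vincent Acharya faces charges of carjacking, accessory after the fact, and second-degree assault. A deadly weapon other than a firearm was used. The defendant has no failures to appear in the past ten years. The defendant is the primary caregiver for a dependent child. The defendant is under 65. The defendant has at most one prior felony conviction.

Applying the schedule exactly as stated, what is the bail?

$121,480

Base amounts from the schedule: carjacking $157,000; accessory after the fact $16,500; second-degree assault $32,500.
Stacking rule: highest base plus 15% of each additional charge. Highest is carjacking at $157,000. Additional: $16,500 × 15% = $2,475; $32,500 × 15% = $4,875. Combined base = $157,000 + $7,350 = $164,350.
No failures to appear in the past ten years (−20%): $164,350 × 0.8 = $131,480.
A deadly weapon other than a firearm was used (+$11,750 flat): $131,480 + $11,750 = $143,230.
Defendant is the primary caregiver for a dependent (−$21,750 flat): $143,230 − $21,750 = $121,480.
$121,480 is within the $525,000 maximum.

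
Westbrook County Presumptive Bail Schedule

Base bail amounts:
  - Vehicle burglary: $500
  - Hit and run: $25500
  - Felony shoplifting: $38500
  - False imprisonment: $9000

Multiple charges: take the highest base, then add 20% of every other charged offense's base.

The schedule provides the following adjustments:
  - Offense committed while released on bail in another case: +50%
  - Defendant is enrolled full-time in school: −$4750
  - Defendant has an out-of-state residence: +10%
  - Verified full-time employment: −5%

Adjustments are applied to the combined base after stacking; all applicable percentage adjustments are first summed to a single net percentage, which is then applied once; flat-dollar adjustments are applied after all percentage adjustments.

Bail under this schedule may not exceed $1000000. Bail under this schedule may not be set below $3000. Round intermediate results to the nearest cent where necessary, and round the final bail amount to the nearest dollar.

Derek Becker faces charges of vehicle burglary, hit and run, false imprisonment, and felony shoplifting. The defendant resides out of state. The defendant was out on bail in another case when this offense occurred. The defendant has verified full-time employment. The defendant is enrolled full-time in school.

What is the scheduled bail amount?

Base amounts from the schedule: vehicle burglary $500; hit and run $25500; false imprisonment $9000; felony shoplifting $38500.
Stacking rule: highest base plus 20% of each additional charge. Highest is felony shoplifting at $38500. Additional: $500 × 20% = $100; $25500 × 20% = $5100; $9000 × 20% = $1800. Combined base = $38500 + $7000 = $45500.
Net percentage adjustment: +50% +10% −5% = +55%. $45500 × 1.55 = $70525.
Defendant is enrolled full-time in school (−$4750 flat): $70525 − $4750 = $65775.
$65775 is within the $1000000 maximum.
$65775 is at or above the $3000 minimum.

$65775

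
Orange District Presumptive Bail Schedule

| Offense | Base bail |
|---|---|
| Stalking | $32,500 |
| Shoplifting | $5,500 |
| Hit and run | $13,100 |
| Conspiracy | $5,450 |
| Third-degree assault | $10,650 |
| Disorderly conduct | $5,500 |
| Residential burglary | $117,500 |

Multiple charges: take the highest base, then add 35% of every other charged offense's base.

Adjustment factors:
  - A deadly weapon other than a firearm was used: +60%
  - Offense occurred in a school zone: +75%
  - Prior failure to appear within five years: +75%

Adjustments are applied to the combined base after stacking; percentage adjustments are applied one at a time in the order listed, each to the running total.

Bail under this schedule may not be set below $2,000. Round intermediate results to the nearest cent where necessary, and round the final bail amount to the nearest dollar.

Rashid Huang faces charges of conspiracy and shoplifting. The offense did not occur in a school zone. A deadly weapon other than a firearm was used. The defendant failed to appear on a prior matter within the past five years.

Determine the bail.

Base amounts from the schedule: conspiracy $5,450; shoplifting $5,500.
Stacking rule: highest base plus 35% of each additional charge. Highest is shoplifting at $5,500. Additional: $5,450 × 35% = $1,907.50. Combined base = $5,500 + $1,907.50 = $7,407.50.
A deadly weapon other than a firearm was used (+60%): $7,407.50 × 1.6 = $11,852.
Prior failure to appear within five years (+75%): $11,852 × 1.75 = $20,741.
$20,741 is at or above the $2,000 minimum.

$20,741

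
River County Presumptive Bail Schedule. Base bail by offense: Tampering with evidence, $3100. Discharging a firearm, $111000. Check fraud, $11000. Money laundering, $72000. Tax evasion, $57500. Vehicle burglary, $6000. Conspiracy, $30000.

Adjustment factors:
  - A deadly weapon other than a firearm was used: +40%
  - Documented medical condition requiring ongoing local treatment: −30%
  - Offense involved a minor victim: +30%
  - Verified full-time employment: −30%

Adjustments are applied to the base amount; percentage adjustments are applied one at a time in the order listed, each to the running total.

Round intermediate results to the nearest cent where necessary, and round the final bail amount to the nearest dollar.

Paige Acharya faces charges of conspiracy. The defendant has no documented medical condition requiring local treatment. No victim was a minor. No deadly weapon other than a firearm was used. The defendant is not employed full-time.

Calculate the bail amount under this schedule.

Base amounts from the schedule: conspiracy $30000.
Single charge. Combined base = $30000.
No adjustment factors apply to this defendant.

$30000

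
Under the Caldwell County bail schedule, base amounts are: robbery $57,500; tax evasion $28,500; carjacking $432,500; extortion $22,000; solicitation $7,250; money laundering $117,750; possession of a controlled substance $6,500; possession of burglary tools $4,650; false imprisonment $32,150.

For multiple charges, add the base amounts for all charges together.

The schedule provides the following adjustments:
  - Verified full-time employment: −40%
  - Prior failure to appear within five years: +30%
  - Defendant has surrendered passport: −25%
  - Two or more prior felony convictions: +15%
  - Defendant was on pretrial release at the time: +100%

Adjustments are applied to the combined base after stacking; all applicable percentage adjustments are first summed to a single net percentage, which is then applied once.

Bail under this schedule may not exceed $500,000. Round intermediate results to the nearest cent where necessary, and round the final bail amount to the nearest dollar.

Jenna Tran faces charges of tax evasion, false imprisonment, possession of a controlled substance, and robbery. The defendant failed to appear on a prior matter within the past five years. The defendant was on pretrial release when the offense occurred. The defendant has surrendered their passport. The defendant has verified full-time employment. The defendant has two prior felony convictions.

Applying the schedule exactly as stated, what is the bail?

Base amounts from the schedule: tax evasion $28,500; false imprisonment $32,150; possession of a controlled substance $6,500; robbery $57,500.
Stacking rule: sum of all bases. $28,500 + $32,150 + $6,500 + $57,500 = $124,650.
Net percentage adjustment: −40% +30% −25% +15% +100% = +80%. $124,650 × 1.8 = $224,370.
$224,370 is within the $500,000 maximum.

$224,370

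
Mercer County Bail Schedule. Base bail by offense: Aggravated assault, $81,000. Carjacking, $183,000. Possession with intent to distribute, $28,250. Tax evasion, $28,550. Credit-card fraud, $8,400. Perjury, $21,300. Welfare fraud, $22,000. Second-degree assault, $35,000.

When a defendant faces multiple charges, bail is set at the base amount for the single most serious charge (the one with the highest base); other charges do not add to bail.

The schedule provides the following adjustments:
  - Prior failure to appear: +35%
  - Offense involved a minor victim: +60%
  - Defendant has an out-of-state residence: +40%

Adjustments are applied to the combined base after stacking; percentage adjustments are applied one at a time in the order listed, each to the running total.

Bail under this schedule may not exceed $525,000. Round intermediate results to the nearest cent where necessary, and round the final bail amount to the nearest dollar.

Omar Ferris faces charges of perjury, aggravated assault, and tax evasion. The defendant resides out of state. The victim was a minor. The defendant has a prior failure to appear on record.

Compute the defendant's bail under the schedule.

Base amounts from the schedule: perjury $21,300; aggravated assault $81,000; tax evasion $28,550.
Stacking rule: use the highest base only. Highest is aggravated assault at $81,000. Combined base = $81,000.
Prior failure to appear (+35%): $81,000 × 1.35 = $109,350.
Offense involved a minor victim (+60%): $109,350 × 1.6 = $174,960.
Defendant has an out-of-state residence (+40%): $174,960 × 1.4 = $244,944.
$244,944 is within the $525,000 maximum.

$244,944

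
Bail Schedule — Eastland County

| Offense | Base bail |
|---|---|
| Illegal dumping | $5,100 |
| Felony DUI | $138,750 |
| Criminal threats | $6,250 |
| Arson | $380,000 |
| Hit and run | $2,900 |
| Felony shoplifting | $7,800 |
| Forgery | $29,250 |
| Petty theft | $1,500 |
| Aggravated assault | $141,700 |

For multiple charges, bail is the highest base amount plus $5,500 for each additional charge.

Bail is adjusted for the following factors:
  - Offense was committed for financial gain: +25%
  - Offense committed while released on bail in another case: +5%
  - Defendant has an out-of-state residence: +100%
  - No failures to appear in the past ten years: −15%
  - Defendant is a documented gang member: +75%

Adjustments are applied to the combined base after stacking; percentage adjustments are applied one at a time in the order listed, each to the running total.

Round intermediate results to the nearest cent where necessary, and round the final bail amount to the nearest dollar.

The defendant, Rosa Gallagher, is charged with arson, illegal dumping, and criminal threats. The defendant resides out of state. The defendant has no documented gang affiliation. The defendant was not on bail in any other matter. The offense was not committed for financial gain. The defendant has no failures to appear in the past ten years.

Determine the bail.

$664,700

Base amounts from the schedule: arson $380,000; illegal dumping $5,100; criminal threats $6,250.
Stacking rule: highest base plus $5,500 per additional charge. Highest is arson at $380,000; 2 additional charges → +$11,000. Combined base = $391,000.
Defendant has an out-of-state residence (+100%): $391,000 × 2 = $782,000.
No failures to appear in the past ten years (−15%): $782,000 × 0.85 = $664,700.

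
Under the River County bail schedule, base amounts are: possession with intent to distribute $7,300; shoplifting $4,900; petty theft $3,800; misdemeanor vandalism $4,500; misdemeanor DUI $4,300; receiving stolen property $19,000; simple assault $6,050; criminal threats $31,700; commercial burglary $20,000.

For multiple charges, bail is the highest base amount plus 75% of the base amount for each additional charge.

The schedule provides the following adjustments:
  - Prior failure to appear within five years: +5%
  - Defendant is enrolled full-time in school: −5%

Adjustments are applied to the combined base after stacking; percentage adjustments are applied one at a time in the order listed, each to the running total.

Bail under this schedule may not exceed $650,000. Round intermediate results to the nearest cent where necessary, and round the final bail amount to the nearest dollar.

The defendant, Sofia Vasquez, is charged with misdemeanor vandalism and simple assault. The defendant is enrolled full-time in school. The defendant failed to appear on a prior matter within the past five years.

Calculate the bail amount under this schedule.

Base amounts from the schedule: misdemeanor vandalism $4,500; simple assault $6,050.
Stacking rule: highest base plus 75% of each additional charge. Highest is simple assault at $6,050. Additional: $4,500 × 75% = $3,375. Combined base = $6,050 + $3,375 = $9,425.
Prior failure to appear within five years (+5%): $9,425 × 1.05 = $9,896.25.
Defendant is enrolled full-time in school (−5%): $9,896.25 × 0.95 = $9,401.44.
$9,401.44 is within the $650,000 maximum.
Rounded to the nearest dollar: $9,401.

$9,401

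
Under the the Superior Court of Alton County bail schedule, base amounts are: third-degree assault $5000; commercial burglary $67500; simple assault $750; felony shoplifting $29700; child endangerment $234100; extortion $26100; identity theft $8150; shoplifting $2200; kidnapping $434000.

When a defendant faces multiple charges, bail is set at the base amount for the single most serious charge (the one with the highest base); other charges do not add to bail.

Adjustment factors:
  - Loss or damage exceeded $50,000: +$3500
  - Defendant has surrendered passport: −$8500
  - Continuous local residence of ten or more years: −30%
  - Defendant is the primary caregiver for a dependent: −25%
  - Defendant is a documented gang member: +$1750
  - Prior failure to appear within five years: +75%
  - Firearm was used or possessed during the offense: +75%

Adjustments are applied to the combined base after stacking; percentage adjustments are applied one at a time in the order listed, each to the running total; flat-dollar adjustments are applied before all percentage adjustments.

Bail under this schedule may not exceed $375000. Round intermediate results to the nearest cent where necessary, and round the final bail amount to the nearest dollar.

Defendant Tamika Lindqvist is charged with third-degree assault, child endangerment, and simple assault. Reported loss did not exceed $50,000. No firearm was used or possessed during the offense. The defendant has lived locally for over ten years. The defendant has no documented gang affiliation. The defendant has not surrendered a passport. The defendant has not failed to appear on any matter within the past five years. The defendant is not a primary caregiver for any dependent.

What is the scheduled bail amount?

$163870

Base amounts from the schedule: third-degree assault $5000; child endangerment $234100; simple assault $750.
Stacking rule: use the highest base only. Highest is child endangerment at $234100. Combined base = $234100.
Continuous local residence of ten or more years (−30%): $234100 × 0.7 = $163870.
$163870 is within the $375000 maximum.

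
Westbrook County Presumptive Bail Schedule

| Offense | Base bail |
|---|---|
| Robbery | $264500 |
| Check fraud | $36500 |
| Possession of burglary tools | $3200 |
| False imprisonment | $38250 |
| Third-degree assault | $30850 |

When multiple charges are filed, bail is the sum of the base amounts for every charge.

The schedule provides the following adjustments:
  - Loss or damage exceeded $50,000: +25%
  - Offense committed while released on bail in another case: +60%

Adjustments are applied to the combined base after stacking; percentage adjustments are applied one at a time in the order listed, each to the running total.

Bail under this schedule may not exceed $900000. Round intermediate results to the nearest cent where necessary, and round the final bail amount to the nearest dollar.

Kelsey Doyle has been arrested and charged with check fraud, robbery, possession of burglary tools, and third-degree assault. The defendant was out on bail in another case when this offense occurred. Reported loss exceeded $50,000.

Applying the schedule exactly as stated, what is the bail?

$670100

Base amounts from the schedule: check fraud $36500; robbery $264500; possession of burglary tools $3200; third-degree assault $30850.
Stacking rule: sum of all bases. $36500 + $264500 + $3200 + $30850 = $335050.
Loss or damage exceeded $50,000 (+25%): $335050 × 1.25 = $418812.50.
Offense committed while released on bail in another case (+60%): $418812.50 × 1.6 = $670100.
$670100 is within the $900000 maximum.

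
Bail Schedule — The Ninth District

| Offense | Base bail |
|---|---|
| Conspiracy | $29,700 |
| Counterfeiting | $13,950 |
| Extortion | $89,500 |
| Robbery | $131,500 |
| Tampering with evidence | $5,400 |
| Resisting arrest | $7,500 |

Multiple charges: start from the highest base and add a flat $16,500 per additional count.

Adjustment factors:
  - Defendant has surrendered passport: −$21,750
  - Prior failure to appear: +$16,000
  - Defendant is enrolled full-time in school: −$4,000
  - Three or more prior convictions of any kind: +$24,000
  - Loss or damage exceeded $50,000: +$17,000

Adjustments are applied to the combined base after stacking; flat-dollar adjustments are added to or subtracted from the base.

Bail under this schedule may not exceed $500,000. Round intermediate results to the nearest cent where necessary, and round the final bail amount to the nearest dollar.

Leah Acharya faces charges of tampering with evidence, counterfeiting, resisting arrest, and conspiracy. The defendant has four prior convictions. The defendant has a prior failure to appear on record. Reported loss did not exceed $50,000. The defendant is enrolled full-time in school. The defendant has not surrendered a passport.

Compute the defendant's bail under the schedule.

Base amounts from the schedule: tampering with evidence $5,400; counterfeiting $13,950; resisting arrest $7,500; conspiracy $29,700.
Stacking rule: highest base plus $16,500 per additional charge. Highest is conspiracy at $29,700; 3 additional charges → +$49,500. Combined base = $79,200.
Prior failure to appear (+$16,000 flat): $79,200 + $16,000 = $95,200.
Defendant is enrolled full-time in school (−$4,000 flat): $95,200 − $4,000 = $91,200.
Three or more prior convictions of any kind (+$24,000 flat): $91,200 + $24,000 = $115,200.
$115,200 is within the $500,000 maximum.

$115,200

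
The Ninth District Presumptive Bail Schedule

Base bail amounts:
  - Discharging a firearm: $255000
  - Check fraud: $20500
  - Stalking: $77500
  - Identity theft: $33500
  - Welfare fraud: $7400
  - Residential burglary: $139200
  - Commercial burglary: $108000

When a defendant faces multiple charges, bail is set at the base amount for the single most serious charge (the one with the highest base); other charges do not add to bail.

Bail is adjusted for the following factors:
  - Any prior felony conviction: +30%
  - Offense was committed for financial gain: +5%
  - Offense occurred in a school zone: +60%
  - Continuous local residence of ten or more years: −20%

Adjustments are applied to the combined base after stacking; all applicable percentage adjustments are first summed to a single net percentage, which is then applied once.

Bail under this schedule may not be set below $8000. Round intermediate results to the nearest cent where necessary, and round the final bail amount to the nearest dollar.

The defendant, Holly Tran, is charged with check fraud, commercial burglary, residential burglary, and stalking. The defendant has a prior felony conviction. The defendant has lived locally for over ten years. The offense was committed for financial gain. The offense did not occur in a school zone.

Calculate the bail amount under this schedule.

Base amounts from the schedule: check fraud $20500; commercial burglary $108000; residential burglary $139200; stalking $77500.
Stacking rule: use the highest base only. Highest is residential burglary at $139200. Combined base = $139200.
Net percentage adjustment: +30% +5% −20% = +15%. $139200 × 1.15 = $160080.
$160080 is at or above the $8000 minimum.

$160080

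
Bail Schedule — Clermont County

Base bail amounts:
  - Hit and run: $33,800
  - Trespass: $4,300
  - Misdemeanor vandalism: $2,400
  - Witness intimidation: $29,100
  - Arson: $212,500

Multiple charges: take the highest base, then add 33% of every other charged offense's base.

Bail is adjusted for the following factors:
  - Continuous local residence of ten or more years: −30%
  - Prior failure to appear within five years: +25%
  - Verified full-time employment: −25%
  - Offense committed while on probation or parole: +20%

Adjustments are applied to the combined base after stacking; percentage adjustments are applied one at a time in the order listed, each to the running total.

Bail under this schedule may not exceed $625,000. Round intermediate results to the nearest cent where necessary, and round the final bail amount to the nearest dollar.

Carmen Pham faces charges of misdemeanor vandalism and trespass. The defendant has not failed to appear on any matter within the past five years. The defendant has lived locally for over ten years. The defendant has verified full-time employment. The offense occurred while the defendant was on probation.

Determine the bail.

Base amounts from the schedule: misdemeanor vandalism $2,400; trespass $4,300.
Stacking rule: highest base plus 33% of each additional charge. Highest is trespass at $4,300. Additional: $2,400 × 33% = $792. Combined base = $4,300 + $792 = $5,092.
Continuous local residence of ten or more years (−30%): $5,092 × 0.7 = $3,564.40.
Verified full-time employment (−25%): $3,564.40 × 0.75 = $2,673.30.
Offense committed while on probation or parole (+20%): $2,673.30 × 1.2 = $3,207.96.
$3,207.96 is within the $625,000 maximum.
Rounded to the nearest dollar: $3,208.

$3,208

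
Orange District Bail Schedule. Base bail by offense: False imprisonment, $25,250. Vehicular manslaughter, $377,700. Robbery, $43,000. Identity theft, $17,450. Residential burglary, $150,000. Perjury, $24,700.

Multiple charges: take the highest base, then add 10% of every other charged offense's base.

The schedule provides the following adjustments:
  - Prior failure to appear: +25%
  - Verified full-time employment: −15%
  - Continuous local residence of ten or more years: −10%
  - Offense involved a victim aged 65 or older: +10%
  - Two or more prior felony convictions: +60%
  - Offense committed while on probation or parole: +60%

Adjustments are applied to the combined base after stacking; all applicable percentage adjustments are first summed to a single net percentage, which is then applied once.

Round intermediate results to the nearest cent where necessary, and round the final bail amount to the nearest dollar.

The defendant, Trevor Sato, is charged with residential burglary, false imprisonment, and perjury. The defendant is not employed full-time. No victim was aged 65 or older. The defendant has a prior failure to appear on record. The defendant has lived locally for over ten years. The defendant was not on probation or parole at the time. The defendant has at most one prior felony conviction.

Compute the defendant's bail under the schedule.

Base amounts from the schedule: residential burglary $150,000; false imprisonment $25,250; perjury $24,700.
Stacking rule: highest base plus 10% of each additional charge. Highest is residential burglary at $150,000. Additional: $25,250 × 10% = $2,525; $24,700 × 10% = $2,470. Combined base = $150,000 + $4,995 = $154,995.
Net percentage adjustment: +25% −10% = +15%. $154,995 × 1.15 = $178,244.25.
Rounded to the nearest dollar: $178,244.

$178,244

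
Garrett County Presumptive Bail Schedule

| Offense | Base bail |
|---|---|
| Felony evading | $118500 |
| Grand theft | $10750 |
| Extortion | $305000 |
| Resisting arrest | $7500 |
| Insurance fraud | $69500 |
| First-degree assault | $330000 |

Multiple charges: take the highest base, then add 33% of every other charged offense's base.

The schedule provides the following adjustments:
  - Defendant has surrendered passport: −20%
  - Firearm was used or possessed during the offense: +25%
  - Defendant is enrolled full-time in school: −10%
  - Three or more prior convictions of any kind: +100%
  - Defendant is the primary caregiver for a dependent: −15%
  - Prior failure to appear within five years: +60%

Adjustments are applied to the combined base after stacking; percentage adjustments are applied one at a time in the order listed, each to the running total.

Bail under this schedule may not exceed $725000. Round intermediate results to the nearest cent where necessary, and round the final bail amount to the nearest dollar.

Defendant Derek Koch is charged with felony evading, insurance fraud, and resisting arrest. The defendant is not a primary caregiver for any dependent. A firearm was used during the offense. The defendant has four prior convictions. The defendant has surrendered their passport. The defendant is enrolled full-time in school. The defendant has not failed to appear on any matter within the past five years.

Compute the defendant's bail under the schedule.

Base amounts from the schedule: felony evading $118500; insurance fraud $69500; resisting arrest $7500.
Stacking rule: highest base plus 33% of each additional charge. Highest is felony evading at $118500. Additional: $69500 × 33% = $22935; $7500 × 33% = $2475. Combined base = $118500 + $25410 = $143910.
Defendant has surrendered passport (−20%): $143910 × 0.8 = $115128.
Firearm was used or possessed during the offense (+25%): $115128 × 1.25 = $143910.
Defendant is enrolled full-time in school (−10%): $143910 × 0.9 = $129519.
Three or more prior convictions of any kind (+100%): $129519 × 2 = $259038.
$259038 is within the $725000 maximum.

$259038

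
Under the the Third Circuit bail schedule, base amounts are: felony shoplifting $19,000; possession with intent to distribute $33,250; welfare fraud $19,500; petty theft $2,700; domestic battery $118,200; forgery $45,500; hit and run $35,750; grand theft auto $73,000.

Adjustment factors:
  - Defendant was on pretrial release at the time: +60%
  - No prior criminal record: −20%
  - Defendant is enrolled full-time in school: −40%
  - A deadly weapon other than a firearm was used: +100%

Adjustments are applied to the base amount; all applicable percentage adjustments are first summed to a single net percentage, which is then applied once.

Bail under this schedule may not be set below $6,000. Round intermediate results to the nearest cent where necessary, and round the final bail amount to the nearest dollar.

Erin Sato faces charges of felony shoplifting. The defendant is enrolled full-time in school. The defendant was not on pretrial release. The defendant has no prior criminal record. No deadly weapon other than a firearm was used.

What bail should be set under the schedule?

Base amounts from the schedule: felony shoplifting $19,000.
Single charge. Combined base = $19,000.
Net percentage adjustment: −20% −40% = −60%. $19,000 × 0.4 = $7,600.
$7,600 is at or above the $6,000 minimum.

$7,600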